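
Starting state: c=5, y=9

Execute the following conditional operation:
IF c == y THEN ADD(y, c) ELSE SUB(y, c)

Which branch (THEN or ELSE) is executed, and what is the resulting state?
Branch: ELSE, Final state: c=5, y=4

Evaluating condition: c == y
c = 5, y = 9
Condition is False, so ELSE branch executes
After SUB(y, c): c=5, y=4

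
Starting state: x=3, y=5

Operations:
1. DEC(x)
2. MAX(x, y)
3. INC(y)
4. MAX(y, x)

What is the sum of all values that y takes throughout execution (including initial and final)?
27

Values of y at each step:
Initial: y = 5
After step 1: y = 5
After step 2: y = 5
After step 3: y = 6
After step 4: y = 6
Sum = 5 + 5 + 5 + 6 + 6 = 27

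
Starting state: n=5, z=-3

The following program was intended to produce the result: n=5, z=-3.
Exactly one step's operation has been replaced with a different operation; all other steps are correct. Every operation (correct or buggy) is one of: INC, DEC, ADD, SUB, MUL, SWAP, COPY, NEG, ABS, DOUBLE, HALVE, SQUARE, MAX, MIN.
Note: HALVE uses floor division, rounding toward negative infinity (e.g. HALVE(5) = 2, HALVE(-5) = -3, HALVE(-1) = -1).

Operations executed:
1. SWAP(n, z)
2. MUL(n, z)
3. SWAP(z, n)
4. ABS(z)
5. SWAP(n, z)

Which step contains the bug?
Step 2

Trace with buggy code:
Initial: n=5, z=-3
After step 1: n=-3, z=5
After step 2: n=-15, z=5
After step 3: n=5, z=-15
After step 4: n=5, z=15
After step 5: n=15, z=5
Actual final n=15, z=5 ≠ expected n=5, z=-3.
Step 2 is the only position where a single-operation replacement can produce the expected result.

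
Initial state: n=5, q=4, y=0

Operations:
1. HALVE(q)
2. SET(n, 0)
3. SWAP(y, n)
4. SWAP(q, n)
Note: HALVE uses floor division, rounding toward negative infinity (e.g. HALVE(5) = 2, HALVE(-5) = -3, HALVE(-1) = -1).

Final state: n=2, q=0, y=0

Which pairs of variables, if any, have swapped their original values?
None

Comparing initial and final values:
y: 0 → 0
q: 4 → 0
n: 5 → 2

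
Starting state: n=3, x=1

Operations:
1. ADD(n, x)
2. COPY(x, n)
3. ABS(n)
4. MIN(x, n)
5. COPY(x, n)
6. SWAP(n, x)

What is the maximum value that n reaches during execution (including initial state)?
4

Values of n at each step:
Initial: n = 3
After step 1: n = 4 ← maximum
After step 2: n = 4
After step 3: n = 4
After step 4: n = 4
After step 5: n = 4
After step 6: n = 4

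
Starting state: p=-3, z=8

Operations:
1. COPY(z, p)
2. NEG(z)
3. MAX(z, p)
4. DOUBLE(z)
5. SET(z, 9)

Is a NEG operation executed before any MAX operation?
Yes

First NEG: step 2
First MAX: step 3
Since 2 < 3, NEG comes first.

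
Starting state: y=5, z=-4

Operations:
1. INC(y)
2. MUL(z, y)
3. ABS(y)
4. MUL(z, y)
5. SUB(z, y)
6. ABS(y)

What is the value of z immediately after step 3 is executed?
z = -24

Tracing z through execution:
Initial: z = -4
After step 1 (INC(y)): z = -4
After step 2 (MUL(z, y)): z = -24
After step 3 (ABS(y)): z = -24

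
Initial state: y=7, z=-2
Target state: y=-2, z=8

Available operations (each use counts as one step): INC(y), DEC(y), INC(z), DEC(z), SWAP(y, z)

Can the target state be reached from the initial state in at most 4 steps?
Yes

Path (2 steps): INC(y) → SWAP(y, z)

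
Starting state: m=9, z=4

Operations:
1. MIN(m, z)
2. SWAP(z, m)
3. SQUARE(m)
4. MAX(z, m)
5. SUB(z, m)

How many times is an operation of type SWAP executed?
1

Counting SWAP operations:
Step 2: SWAP(z, m) ← SWAP
Total: 1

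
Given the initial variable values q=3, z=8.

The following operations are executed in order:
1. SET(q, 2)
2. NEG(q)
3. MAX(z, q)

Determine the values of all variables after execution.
{q: -2, z: 8}

Step-by-step execution:
Initial: q=3, z=8
After step 1 (SET(q, 2)): q=2, z=8
After step 2 (NEG(q)): q=-2, z=8
After step 3 (MAX(z, q)): q=-2, z=8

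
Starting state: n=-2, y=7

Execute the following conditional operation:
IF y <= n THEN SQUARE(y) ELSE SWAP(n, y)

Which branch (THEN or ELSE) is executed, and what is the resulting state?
Branch: ELSE, Final state: n=7, y=-2

Evaluating condition: y <= n
y = 7, n = -2
Condition is False, so ELSE branch executes
After SWAP(n, y): n=7, y=-2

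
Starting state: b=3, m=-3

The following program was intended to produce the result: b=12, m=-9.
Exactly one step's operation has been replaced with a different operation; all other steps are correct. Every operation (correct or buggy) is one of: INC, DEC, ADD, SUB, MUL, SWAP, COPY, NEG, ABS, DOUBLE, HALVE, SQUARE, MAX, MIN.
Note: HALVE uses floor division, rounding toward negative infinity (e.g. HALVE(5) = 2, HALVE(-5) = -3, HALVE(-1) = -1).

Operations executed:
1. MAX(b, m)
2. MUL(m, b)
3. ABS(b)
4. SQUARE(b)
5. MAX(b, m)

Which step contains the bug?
Step 4

Trace with buggy code:
Initial: b=3, m=-3
After step 1: b=3, m=-3
After step 2: b=3, m=-9
After step 3: b=3, m=-9
After step 4: b=9, m=-9
After step 5: b=9, m=-9
Actual final b=9, m=-9 ≠ expected b=12, m=-9.
Step 4 is the only position where a single-operation replacement can produce the expected result.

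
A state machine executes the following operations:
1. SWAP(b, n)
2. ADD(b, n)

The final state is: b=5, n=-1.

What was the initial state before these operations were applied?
b=-1, n=6

Working backwards:
Final state: b=5, n=-1
Before step 2 (ADD(b, n)): b=6, n=-1
Before step 1 (SWAP(b, n)): b=-1, n=6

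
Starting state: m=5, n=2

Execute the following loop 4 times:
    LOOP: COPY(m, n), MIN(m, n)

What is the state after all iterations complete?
m=2, n=2

Iteration trace:
Start: m=5, n=2
After iteration 1: m=2, n=2
After iteration 2: m=2, n=2
After iteration 3: m=2, n=2
After iteration 4: m=2, n=2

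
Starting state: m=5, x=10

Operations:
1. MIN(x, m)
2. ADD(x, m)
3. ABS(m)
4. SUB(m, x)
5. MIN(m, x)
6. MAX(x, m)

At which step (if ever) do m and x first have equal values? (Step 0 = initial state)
Step 1

m and x first become equal after step 1.

Comparing values at each step:
Initial: m=5, x=10
After step 1: m=5, x=5 ← equal!
After step 2: m=5, x=10
After step 3: m=5, x=10
After step 4: m=-5, x=10
After step 5: m=-5, x=10
After step 6: m=-5, x=10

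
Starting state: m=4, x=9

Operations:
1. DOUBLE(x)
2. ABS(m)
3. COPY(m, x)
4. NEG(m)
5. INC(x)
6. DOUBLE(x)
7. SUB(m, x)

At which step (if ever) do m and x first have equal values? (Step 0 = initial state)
Step 3

m and x first become equal after step 3.

Comparing values at each step:
Initial: m=4, x=9
After step 1: m=4, x=18
After step 2: m=4, x=18
After step 3: m=18, x=18 ← equal!
After step 4: m=-18, x=18
After step 5: m=-18, x=19
After step 6: m=-18, x=38
After step 7: m=-56, x=38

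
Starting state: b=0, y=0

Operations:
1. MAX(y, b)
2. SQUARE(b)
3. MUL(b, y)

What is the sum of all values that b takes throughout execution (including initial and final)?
0

Values of b at each step:
Initial: b = 0
After step 1: b = 0
After step 2: b = 0
After step 3: b = 0
Sum = 0 + 0 + 0 + 0 = 0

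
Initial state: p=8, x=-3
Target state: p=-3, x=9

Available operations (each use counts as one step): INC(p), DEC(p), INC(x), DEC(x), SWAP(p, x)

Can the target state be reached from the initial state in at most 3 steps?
Yes

Path (2 steps): INC(p) → SWAP(p, x)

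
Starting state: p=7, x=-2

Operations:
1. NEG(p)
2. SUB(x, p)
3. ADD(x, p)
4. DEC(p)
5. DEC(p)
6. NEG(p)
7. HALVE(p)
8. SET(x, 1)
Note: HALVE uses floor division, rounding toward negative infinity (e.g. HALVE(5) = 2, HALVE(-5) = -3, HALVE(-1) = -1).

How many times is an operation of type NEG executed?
2

Counting NEG operations:
Step 1: NEG(p) ← NEG
Step 6: NEG(p) ← NEG
Total: 2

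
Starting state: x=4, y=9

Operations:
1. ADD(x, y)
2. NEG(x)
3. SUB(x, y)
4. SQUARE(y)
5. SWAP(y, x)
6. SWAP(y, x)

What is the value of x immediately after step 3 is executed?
x = -22

Tracing x through execution:
Initial: x = 4
After step 1 (ADD(x, y)): x = 13
After step 2 (NEG(x)): x = -13
After step 3 (SUB(x, y)): x = -22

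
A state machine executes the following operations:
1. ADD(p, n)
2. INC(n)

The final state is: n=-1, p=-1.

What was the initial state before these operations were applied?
n=-2, p=1

Working backwards:
Final state: n=-1, p=-1
Before step 2 (INC(n)): n=-2, p=-1
Before step 1 (ADD(p, n)): n=-2, p=1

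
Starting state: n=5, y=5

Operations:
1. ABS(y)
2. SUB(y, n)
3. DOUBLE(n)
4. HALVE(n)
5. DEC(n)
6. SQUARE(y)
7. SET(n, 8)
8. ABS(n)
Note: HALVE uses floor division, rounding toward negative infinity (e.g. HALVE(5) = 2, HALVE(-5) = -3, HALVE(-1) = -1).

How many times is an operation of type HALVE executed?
1

Counting HALVE operations:
Step 4: HALVE(n) ← HALVE
Total: 1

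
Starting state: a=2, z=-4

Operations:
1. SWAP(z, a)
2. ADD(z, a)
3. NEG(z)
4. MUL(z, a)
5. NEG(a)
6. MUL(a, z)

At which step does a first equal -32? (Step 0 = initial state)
Step 6

Tracing a:
Initial: a = 2
After step 1: a = -4
After step 2: a = -4
After step 3: a = -4
After step 4: a = -4
After step 5: a = 4
After step 6: a = -32 ← first occurrence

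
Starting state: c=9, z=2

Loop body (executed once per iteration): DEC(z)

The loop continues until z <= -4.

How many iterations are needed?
6

Tracing iterations:
Initial: c=9, z=2
After iteration 1: c=9, z=1
After iteration 2: c=9, z=0
After iteration 3: c=9, z=-1
After iteration 4: c=9, z=-2
After iteration 5: c=9, z=-3
After iteration 6: c=9, z=-4
z <= -4 now holds, so the loop exits after 6 iterations.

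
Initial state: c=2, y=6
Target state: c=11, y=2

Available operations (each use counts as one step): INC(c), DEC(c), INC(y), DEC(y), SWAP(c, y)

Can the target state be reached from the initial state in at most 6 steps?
Yes

Path (6 steps): INC(y) → INC(y) → INC(y) → INC(y) → INC(y) → SWAP(c, y)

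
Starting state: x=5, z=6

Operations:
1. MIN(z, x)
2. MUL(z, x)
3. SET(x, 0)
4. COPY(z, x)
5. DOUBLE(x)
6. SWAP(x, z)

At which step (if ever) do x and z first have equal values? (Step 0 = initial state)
Step 1

x and z first become equal after step 1.

Comparing values at each step:
Initial: x=5, z=6
After step 1: x=5, z=5 ← equal!
After step 2: x=5, z=25
After step 3: x=0, z=25
After step 4: x=0, z=0 ← equal!
After step 5: x=0, z=0 ← equal!
After step 6: x=0, z=0 ← equal!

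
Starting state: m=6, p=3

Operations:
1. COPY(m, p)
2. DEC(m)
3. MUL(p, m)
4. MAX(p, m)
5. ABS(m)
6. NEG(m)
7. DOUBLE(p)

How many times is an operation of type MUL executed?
1

Counting MUL operations:
Step 3: MUL(p, m) ← MUL
Total: 1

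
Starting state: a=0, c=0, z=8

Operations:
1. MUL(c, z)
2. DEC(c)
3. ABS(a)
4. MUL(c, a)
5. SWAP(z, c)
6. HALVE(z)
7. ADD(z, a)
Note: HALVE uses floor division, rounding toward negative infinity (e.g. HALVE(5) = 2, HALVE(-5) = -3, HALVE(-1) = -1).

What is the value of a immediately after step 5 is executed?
a = 0

Tracing a through execution:
Initial: a = 0
After step 1 (MUL(c, z)): a = 0
After step 2 (DEC(c)): a = 0
After step 3 (ABS(a)): a = 0
After step 4 (MUL(c, a)): a = 0
After step 5 (SWAP(z, c)): a = 0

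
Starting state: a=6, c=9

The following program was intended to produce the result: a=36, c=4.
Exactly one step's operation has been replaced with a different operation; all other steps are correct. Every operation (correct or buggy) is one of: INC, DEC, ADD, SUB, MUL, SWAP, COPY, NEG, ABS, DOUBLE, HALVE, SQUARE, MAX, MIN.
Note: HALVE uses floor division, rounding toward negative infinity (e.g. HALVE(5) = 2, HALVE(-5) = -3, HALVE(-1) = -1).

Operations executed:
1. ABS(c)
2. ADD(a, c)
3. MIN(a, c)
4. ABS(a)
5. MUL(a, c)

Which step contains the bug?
Step 4

Trace with buggy code:
Initial: a=6, c=9
After step 1: a=6, c=9
After step 2: a=15, c=9
After step 3: a=9, c=9
After step 4: a=9, c=9
After step 5: a=81, c=9
Actual final a=81, c=9 ≠ expected a=36, c=4.
Step 4 is the only position where a single-operation replacement can produce the expected result.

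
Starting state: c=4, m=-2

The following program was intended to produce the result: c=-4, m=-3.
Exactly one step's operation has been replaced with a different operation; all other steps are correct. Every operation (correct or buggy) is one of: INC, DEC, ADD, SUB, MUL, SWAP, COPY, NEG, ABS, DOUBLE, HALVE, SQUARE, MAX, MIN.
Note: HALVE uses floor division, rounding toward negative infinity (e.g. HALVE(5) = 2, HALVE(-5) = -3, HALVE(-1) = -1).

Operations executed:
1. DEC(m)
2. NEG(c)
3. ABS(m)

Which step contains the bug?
Step 3

Trace with buggy code:
Initial: c=4, m=-2
After step 1: c=4, m=-3
After step 2: c=-4, m=-3
After step 3: c=-4, m=3
Actual final c=-4, m=3 ≠ expected c=-4, m=-3.
Step 3 is the only position where a single-operation replacement can produce the expected result.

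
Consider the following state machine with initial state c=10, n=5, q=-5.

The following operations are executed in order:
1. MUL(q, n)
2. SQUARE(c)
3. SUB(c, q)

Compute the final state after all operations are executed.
{c: 125, n: 5, q: -25}

Step-by-step execution:
Initial: c=10, n=5, q=-5
After step 1 (MUL(q, n)): c=10, n=5, q=-25
After step 2 (SQUARE(c)): c=100, n=5, q=-25
After step 3 (SUB(c, q)): c=125, n=5, q=-25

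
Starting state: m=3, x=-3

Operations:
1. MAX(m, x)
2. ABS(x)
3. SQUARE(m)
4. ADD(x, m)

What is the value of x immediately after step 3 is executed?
x = 3

Tracing x through execution:
Initial: x = -3
After step 1 (MAX(m, x)): x = -3
After step 2 (ABS(x)): x = 3
After step 3 (SQUARE(m)): x = 3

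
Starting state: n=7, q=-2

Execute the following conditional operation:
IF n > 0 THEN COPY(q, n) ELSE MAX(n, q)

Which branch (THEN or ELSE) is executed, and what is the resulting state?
Branch: THEN, Final state: n=7, q=7

Evaluating condition: n > 0
n = 7
Condition is True, so THEN branch executes
After COPY(q, n): n=7, q=7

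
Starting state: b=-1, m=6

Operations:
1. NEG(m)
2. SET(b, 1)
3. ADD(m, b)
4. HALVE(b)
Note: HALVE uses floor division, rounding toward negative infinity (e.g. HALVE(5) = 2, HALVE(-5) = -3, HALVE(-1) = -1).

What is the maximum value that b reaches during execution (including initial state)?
1

Values of b at each step:
Initial: b = -1
After step 1: b = -1
After step 2: b = 1 ← maximum
After step 3: b = 1
After step 4: b = 0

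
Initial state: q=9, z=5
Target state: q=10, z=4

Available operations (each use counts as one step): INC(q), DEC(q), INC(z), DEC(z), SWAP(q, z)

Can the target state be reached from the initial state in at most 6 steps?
Yes

Path (2 steps): INC(q) → DEC(z)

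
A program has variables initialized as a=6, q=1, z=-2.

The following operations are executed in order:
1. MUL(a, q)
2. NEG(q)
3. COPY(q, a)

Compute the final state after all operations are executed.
{a: 6, q: 6, z: -2}

Step-by-step execution:
Initial: a=6, q=1, z=-2
After step 1 (MUL(a, q)): a=6, q=1, z=-2
After step 2 (NEG(q)): a=6, q=-1, z=-2
After step 3 (COPY(q, a)): a=6, q=6, z=-2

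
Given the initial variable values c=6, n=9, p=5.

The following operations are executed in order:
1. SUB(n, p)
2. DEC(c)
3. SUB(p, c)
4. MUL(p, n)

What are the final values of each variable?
{c: 5, n: 4, p: 0}

Step-by-step execution:
Initial: c=6, n=9, p=5
After step 1 (SUB(n, p)): c=6, n=4, p=5
After step 2 (DEC(c)): c=5, n=4, p=5
After step 3 (SUB(p, c)): c=5, n=4, p=0
After step 4 (MUL(p, n)): c=5, n=4, p=0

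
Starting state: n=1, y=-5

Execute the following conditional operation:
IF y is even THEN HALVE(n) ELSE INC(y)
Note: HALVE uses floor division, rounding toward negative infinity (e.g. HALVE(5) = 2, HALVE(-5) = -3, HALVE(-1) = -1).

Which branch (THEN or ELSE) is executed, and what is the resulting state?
Branch: ELSE, Final state: n=1, y=-4

Evaluating condition: y is even
Condition is False, so ELSE branch executes
After INC(y): n=1, y=-4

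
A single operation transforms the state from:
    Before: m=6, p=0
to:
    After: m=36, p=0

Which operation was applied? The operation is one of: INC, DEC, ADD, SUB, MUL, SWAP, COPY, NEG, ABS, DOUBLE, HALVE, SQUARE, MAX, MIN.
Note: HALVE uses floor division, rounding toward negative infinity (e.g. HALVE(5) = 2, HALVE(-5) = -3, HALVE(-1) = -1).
SQUARE(m)

Analyzing the change:
Before: m=6, p=0
After: m=36, p=0
Variable m changed from 6 to 36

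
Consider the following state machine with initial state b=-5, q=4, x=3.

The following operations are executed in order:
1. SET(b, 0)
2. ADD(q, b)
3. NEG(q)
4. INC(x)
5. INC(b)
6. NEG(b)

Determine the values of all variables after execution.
{b: -1, q: -4, x: 4}

Step-by-step execution:
Initial: b=-5, q=4, x=3
After step 1 (SET(b, 0)): b=0, q=4, x=3
After step 2 (ADD(q, b)): b=0, q=4, x=3
After step 3 (NEG(q)): b=0, q=-4, x=3
After step 4 (INC(x)): b=0, q=-4, x=4
After step 5 (INC(b)): b=1, q=-4, x=4
After step 6 (NEG(b)): b=-1, q=-4, x=4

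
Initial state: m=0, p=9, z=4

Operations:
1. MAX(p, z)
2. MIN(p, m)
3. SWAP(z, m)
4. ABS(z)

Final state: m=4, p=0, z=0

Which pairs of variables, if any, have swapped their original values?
(z, m)

Comparing initial and final values:
z: 4 → 0
p: 9 → 0
m: 0 → 4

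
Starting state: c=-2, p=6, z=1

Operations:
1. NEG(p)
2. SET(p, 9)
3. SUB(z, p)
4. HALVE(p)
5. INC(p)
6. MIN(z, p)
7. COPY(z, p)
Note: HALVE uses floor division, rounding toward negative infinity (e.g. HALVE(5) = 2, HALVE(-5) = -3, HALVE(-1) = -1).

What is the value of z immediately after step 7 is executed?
z = 5

Tracing z through execution:
Initial: z = 1
After step 1 (NEG(p)): z = 1
After step 2 (SET(p, 9)): z = 1
After step 3 (SUB(z, p)): z = -8
After step 4 (HALVE(p)): z = -8
After step 5 (INC(p)): z = -8
After step 6 (MIN(z, p)): z = -8
After step 7 (COPY(z, p)): z = 5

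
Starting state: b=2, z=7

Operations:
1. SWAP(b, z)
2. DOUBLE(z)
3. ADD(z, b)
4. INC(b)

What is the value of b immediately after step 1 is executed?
b = 7

Tracing b through execution:
Initial: b = 2
After step 1 (SWAP(b, z)): b = 7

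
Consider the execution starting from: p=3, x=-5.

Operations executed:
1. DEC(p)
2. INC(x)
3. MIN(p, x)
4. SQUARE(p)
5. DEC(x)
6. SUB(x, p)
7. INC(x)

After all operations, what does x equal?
x = -20

Tracing execution:
Step 1: DEC(p) → x = -5
Step 2: INC(x) → x = -4
Step 3: MIN(p, x) → x = -4
Step 4: SQUARE(p) → x = -4
Step 5: DEC(x) → x = -5
Step 6: SUB(x, p) → x = -21
Step 7: INC(x) → x = -20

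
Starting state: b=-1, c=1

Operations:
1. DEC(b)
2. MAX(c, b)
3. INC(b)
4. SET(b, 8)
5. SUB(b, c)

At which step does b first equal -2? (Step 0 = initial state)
Step 1

Tracing b:
Initial: b = -1
After step 1: b = -2 ← first occurrence
After step 2: b = -2
After step 3: b = -1
After step 4: b = 8
After step 5: b = 7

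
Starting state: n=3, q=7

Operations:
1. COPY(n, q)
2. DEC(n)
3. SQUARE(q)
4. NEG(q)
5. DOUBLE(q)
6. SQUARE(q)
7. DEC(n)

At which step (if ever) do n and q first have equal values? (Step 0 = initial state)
Step 1

n and q first become equal after step 1.

Comparing values at each step:
Initial: n=3, q=7
After step 1: n=7, q=7 ← equal!
After step 2: n=6, q=7
After step 3: n=6, q=49
After step 4: n=6, q=-49
After step 5: n=6, q=-98
After step 6: n=6, q=9604
After step 7: n=5, q=9604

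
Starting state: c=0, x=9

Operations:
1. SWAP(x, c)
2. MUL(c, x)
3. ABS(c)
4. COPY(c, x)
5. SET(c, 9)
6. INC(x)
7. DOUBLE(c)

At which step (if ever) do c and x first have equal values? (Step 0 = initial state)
Step 2

c and x first become equal after step 2.

Comparing values at each step:
Initial: c=0, x=9
After step 1: c=9, x=0
After step 2: c=0, x=0 ← equal!
After step 3: c=0, x=0 ← equal!
After step 4: c=0, x=0 ← equal!
After step 5: c=9, x=0
After step 6: c=9, x=1
After step 7: c=18, x=1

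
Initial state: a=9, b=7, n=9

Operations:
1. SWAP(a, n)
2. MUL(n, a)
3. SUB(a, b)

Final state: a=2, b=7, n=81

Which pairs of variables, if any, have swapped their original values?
None

Comparing initial and final values:
a: 9 → 2
b: 7 → 7
n: 9 → 81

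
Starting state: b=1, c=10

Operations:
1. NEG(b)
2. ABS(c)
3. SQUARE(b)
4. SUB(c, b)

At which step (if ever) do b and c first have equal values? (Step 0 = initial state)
Never

b and c never become equal during execution.

Comparing values at each step:
Initial: b=1, c=10
After step 1: b=-1, c=10
After step 2: b=-1, c=10
After step 3: b=1, c=10
After step 4: b=1, c=9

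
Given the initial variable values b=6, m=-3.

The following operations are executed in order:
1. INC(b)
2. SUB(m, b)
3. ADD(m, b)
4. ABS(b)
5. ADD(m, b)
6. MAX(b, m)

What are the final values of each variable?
{b: 7, m: 4}

Step-by-step execution:
Initial: b=6, m=-3
After step 1 (INC(b)): b=7, m=-3
After step 2 (SUB(m, b)): b=7, m=-10
After step 3 (ADD(m, b)): b=7, m=-3
After step 4 (ABS(b)): b=7, m=-3
After step 5 (ADD(m, b)): b=7, m=4
After step 6 (MAX(b, m)): b=7, m=4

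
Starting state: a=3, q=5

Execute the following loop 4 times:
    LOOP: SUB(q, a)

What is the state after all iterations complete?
a=3, q=-7

Iteration trace:
Start: a=3, q=5
After iteration 1: a=3, q=2
After iteration 2: a=3, q=-1
After iteration 3: a=3, q=-4
After iteration 4: a=3, q=-7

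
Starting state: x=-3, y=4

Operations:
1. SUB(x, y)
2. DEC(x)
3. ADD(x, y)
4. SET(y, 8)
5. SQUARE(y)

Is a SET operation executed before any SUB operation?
No

First SET: step 4
First SUB: step 1
Since 4 > 1, SUB comes first.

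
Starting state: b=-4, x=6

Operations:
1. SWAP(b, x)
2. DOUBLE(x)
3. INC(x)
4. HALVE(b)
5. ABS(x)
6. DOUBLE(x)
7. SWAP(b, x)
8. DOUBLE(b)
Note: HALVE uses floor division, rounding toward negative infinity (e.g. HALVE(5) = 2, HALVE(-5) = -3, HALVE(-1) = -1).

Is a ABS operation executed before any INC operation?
No

First ABS: step 5
First INC: step 3
Since 5 > 3, INC comes first.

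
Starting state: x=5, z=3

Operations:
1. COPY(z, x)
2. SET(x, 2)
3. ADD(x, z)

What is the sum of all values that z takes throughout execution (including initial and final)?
18

Values of z at each step:
Initial: z = 3
After step 1: z = 5
After step 2: z = 5
After step 3: z = 5
Sum = 3 + 5 + 5 + 5 = 18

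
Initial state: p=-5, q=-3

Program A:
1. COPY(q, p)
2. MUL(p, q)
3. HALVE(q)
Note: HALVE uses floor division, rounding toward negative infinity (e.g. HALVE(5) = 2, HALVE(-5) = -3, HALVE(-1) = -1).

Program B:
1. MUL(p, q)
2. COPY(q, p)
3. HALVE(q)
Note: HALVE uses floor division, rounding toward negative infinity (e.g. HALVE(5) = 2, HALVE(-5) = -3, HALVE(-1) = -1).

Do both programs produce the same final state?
No

Program A final state: p=25, q=-3
Program B final state: p=15, q=7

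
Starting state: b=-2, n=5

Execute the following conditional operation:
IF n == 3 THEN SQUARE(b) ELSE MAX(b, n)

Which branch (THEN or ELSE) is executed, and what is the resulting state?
Branch: ELSE, Final state: b=5, n=5

Evaluating condition: n == 3
n = 5
Condition is False, so ELSE branch executes
After MAX(b, n): b=5, n=5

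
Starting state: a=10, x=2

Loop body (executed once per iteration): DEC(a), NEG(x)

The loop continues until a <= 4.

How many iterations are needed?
6

Tracing iterations:
Initial: a=10, x=2
After iteration 1: a=9, x=-2
After iteration 2: a=8, x=2
After iteration 3: a=7, x=-2
After iteration 4: a=6, x=2
After iteration 5: a=5, x=-2
After iteration 6: a=4, x=2
a <= 4 now holds, so the loop exits after 6 iterations.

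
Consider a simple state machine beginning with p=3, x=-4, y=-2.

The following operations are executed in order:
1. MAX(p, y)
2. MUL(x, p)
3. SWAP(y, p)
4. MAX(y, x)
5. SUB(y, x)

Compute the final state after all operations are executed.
{p: -2, x: -12, y: 15}

Step-by-step execution:
Initial: p=3, x=-4, y=-2
After step 1 (MAX(p, y)): p=3, x=-4, y=-2
After step 2 (MUL(x, p)): p=3, x=-12, y=-2
After step 3 (SWAP(y, p)): p=-2, x=-12, y=3
After step 4 (MAX(y, x)): p=-2, x=-12, y=3
After step 5 (SUB(y, x)): p=-2, x=-12, y=15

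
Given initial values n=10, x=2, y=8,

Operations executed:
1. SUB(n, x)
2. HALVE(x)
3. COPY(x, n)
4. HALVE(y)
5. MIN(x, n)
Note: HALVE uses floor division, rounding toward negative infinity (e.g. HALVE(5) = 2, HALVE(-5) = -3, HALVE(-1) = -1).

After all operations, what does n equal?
n = 8

Tracing execution:
Step 1: SUB(n, x) → n = 8
Step 2: HALVE(x) → n = 8
Step 3: COPY(x, n) → n = 8
Step 4: HALVE(y) → n = 8
Step 5: MIN(x, n) → n = 8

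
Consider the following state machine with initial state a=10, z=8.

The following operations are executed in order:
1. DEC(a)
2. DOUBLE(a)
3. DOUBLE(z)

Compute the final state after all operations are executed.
{a: 18, z: 16}

Step-by-step execution:
Initial: a=10, z=8
After step 1 (DEC(a)): a=9, z=8
After step 2 (DOUBLE(a)): a=18, z=8
After step 3 (DOUBLE(z)): a=18, z=16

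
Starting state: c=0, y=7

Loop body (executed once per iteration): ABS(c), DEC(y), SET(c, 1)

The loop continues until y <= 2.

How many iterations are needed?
5

Tracing iterations:
Initial: c=0, y=7
After iteration 1: c=1, y=6
After iteration 2: c=1, y=5
After iteration 3: c=1, y=4
After iteration 4: c=1, y=3
After iteration 5: c=1, y=2
y <= 2 now holds, so the loop exits after 5 iterations.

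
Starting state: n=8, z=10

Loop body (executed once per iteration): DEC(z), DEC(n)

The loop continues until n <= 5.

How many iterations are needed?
3

Tracing iterations:
Initial: n=8, z=10
After iteration 1: n=7, z=9
After iteration 2: n=6, z=8
After iteration 3: n=5, z=7
n <= 5 now holds, so the loop exits after 3 iterations.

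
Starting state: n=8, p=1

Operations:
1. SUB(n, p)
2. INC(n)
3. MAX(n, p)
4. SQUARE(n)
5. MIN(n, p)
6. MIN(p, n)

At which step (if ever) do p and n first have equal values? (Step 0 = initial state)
Step 5

p and n first become equal after step 5.

Comparing values at each step:
Initial: p=1, n=8
After step 1: p=1, n=7
After step 2: p=1, n=8
After step 3: p=1, n=8
After step 4: p=1, n=64
After step 5: p=1, n=1 ← equal!
After step 6: p=1, n=1 ← equal!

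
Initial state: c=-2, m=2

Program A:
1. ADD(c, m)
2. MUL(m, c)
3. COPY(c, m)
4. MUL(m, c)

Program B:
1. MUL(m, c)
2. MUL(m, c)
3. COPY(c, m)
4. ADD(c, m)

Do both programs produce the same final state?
No

Program A final state: c=0, m=0
Program B final state: c=16, m=8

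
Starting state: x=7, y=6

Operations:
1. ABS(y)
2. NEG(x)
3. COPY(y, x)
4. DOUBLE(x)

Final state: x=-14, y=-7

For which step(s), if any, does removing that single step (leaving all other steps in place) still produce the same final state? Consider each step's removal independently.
Step(s) 1

Testing removal of each single step:
Without step 1: final = x=-14, y=-7 (same)
Without step 2: final = x=14, y=7 (different)
Without step 3: final = x=-14, y=6 (different)
Without step 4: final = x=-7, y=-7 (different)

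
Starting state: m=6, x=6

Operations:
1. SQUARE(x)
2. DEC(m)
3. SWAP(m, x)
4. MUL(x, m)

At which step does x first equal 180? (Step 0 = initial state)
Step 4

Tracing x:
Initial: x = 6
After step 1: x = 36
After step 2: x = 36
After step 3: x = 5
After step 4: x = 180 ← first occurrence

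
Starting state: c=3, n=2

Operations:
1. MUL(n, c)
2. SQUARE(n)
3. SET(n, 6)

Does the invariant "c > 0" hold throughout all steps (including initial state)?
Yes

The invariant holds at every step.

State at each step:
Initial: c=3, n=2
After step 1: c=3, n=6
After step 2: c=3, n=36
After step 3: c=3, n=6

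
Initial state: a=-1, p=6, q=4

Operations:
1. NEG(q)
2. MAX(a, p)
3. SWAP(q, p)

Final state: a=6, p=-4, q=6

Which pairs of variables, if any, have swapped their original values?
None

Comparing initial and final values:
a: -1 → 6
p: 6 → -4
q: 4 → 6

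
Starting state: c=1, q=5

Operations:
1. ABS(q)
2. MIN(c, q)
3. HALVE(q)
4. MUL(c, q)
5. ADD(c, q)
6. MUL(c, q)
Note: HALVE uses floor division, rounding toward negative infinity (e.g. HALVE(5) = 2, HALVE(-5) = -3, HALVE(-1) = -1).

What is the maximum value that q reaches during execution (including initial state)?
5

Values of q at each step:
Initial: q = 5 ← maximum
After step 1: q = 5
After step 2: q = 5
After step 3: q = 2
After step 4: q = 2
After step 5: q = 2
After step 6: q = 2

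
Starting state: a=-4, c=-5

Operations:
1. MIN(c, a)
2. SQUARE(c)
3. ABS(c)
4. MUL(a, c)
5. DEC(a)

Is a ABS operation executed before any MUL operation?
Yes

First ABS: step 3
First MUL: step 4
Since 3 < 4, ABS comes first.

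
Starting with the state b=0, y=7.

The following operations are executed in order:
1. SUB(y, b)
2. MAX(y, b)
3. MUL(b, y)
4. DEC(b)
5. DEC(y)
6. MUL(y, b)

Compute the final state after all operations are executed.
{b: -1, y: -6}

Step-by-step execution:
Initial: b=0, y=7
After step 1 (SUB(y, b)): b=0, y=7
After step 2 (MAX(y, b)): b=0, y=7
After step 3 (MUL(b, y)): b=0, y=7
After step 4 (DEC(b)): b=-1, y=7
After step 5 (DEC(y)): b=-1, y=6
After step 6 (MUL(y, b)): b=-1, y=-6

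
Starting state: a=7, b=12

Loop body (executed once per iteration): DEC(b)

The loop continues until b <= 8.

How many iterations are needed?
4

Tracing iterations:
Initial: a=7, b=12
After iteration 1: a=7, b=11
After iteration 2: a=7, b=10
After iteration 3: a=7, b=9
After iteration 4: a=7, b=8
b <= 8 now holds, so the loop exits after 4 iterations.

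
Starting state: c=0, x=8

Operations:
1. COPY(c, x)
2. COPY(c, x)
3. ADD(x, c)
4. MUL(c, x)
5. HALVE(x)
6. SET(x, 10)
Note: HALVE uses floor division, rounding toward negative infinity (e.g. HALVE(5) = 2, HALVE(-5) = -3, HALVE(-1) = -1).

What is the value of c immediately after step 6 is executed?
c = 128

Tracing c through execution:
Initial: c = 0
After step 1 (COPY(c, x)): c = 8
After step 2 (COPY(c, x)): c = 8
After step 3 (ADD(x, c)): c = 8
After step 4 (MUL(c, x)): c = 128
After step 5 (HALVE(x)): c = 128
After step 6 (SET(x, 10)): c = 128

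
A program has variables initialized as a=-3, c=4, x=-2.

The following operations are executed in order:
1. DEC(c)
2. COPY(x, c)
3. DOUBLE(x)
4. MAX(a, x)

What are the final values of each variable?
{a: 6, c: 3, x: 6}

Step-by-step execution:
Initial: a=-3, c=4, x=-2
After step 1 (DEC(c)): a=-3, c=3, x=-2
After step 2 (COPY(x, c)): a=-3, c=3, x=3
After step 3 (DOUBLE(x)): a=-3, c=3, x=6
After step 4 (MAX(a, x)): a=6, c=3, x=6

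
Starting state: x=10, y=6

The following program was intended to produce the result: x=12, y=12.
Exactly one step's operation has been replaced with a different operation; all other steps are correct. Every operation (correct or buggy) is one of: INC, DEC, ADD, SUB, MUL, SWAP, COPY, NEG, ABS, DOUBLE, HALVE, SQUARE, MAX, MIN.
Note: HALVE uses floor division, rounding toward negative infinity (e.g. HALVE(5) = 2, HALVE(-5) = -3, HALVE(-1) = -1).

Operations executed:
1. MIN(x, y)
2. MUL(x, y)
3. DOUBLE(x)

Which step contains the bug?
Step 2

Trace with buggy code:
Initial: x=10, y=6
After step 1: x=6, y=6
After step 2: x=36, y=6
After step 3: x=72, y=6
Actual final x=72, y=6 ≠ expected x=12, y=12.
Step 2 is the only position where a single-operation replacement can produce the expected result.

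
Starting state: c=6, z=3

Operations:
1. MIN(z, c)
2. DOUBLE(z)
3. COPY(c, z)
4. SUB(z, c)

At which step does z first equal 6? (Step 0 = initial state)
Step 2

Tracing z:
Initial: z = 3
After step 1: z = 3
After step 2: z = 6 ← first occurrence
After step 3: z = 6
After step 4: z = 0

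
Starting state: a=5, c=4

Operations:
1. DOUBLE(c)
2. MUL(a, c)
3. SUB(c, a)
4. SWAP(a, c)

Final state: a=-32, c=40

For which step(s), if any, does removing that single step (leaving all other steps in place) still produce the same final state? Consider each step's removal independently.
None - removing any single step changes the final result

Testing removal of each single step:
Without step 1: final = a=-16, c=20 (different)
Without step 2: final = a=3, c=5 (different)
Without step 3: final = a=8, c=40 (different)
Without step 4: final = a=40, c=-32 (different)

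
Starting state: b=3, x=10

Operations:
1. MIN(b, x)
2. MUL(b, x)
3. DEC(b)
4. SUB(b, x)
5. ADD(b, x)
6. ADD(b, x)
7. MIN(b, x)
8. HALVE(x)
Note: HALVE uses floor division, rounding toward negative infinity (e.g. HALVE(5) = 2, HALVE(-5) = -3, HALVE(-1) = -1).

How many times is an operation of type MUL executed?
1

Counting MUL operations:
Step 2: MUL(b, x) ← MUL
Total: 1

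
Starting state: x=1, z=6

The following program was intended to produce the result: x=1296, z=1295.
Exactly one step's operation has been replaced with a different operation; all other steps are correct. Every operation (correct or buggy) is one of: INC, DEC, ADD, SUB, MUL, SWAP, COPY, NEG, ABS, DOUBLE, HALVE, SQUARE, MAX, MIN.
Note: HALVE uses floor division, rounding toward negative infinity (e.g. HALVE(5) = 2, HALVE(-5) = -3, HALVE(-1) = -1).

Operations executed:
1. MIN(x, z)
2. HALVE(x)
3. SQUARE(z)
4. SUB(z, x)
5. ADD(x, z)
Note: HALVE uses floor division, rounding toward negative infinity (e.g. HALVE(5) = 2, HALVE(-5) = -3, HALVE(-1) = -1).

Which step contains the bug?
Step 2

Trace with buggy code:
Initial: x=1, z=6
After step 1: x=1, z=6
After step 2: x=0, z=6
After step 3: x=0, z=36
After step 4: x=0, z=36
After step 5: x=36, z=36
Actual final x=36, z=36 ≠ expected x=1296, z=1295.
Step 2 is the only position where a single-operation replacement can produce the expected result.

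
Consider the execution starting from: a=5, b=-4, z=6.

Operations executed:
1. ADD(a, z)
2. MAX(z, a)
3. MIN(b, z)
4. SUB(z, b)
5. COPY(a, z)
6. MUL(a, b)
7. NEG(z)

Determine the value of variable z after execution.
z = -15

Tracing execution:
Step 1: ADD(a, z) → z = 6
Step 2: MAX(z, a) → z = 11
Step 3: MIN(b, z) → z = 11
Step 4: SUB(z, b) → z = 15
Step 5: COPY(a, z) → z = 15
Step 6: MUL(a, b) → z = 15
Step 7: NEG(z) → z = -15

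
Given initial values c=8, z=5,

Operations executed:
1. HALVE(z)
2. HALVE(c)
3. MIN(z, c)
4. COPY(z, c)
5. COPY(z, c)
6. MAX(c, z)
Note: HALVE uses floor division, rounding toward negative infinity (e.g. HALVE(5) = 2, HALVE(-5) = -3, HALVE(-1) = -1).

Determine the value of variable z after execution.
z = 4

Tracing execution:
Step 1: HALVE(z) → z = 2
Step 2: HALVE(c) → z = 2
Step 3: MIN(z, c) → z = 2
Step 4: COPY(z, c) → z = 4
Step 5: COPY(z, c) → z = 4
Step 6: MAX(c, z) → z = 4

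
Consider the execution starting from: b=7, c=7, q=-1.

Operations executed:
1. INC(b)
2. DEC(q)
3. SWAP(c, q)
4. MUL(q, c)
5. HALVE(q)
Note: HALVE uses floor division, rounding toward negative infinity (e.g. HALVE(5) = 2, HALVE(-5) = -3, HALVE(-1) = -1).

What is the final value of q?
q = -7

Tracing execution:
Step 1: INC(b) → q = -1
Step 2: DEC(q) → q = -2
Step 3: SWAP(c, q) → q = 7
Step 4: MUL(q, c) → q = -14
Step 5: HALVE(q) → q = -7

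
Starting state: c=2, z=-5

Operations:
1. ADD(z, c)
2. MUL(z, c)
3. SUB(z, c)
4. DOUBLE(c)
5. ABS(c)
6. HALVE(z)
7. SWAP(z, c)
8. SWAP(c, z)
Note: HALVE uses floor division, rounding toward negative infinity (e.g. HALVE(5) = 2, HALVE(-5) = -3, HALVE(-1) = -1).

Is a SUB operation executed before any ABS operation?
Yes

First SUB: step 3
First ABS: step 5
Since 3 < 5, SUB comes first.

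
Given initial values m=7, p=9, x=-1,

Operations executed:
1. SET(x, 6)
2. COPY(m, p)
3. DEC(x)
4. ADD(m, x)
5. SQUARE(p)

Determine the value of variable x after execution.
x = 5

Tracing execution:
Step 1: SET(x, 6) → x = 6
Step 2: COPY(m, p) → x = 6
Step 3: DEC(x) → x = 5
Step 4: ADD(m, x) → x = 5
Step 5: SQUARE(p) → x = 5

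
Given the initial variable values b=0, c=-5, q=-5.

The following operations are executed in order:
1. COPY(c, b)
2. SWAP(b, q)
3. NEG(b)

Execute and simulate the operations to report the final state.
{b: 5, c: 0, q: 0}

Step-by-step execution:
Initial: b=0, c=-5, q=-5
After step 1 (COPY(c, b)): b=0, c=0, q=-5
After step 2 (SWAP(b, q)): b=-5, c=0, q=0
After step 3 (NEG(b)): b=5, c=0, q=0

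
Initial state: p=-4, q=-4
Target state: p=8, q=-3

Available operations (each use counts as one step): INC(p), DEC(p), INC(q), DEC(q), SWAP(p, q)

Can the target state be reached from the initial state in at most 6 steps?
No

The target state cannot be reached within 6 steps.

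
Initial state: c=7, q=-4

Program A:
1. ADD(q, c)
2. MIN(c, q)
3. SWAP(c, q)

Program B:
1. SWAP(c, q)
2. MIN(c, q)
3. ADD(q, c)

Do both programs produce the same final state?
No

Program A final state: c=3, q=3
Program B final state: c=-4, q=3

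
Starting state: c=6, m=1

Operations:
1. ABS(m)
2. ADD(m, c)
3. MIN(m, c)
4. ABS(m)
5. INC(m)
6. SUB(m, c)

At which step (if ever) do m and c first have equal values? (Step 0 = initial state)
Step 3

m and c first become equal after step 3.

Comparing values at each step:
Initial: m=1, c=6
After step 1: m=1, c=6
After step 2: m=7, c=6
After step 3: m=6, c=6 ← equal!
After step 4: m=6, c=6 ← equal!
After step 5: m=7, c=6
After step 6: m=1, c=6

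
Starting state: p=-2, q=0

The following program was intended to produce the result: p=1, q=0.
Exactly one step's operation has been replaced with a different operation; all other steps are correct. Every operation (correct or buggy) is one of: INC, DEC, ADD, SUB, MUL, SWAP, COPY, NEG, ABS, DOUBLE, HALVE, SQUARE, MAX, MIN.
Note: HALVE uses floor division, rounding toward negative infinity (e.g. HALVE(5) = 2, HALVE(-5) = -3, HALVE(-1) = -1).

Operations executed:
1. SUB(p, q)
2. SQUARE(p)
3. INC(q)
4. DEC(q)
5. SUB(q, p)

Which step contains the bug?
Step 4

Trace with buggy code:
Initial: p=-2, q=0
After step 1: p=-2, q=0
After step 2: p=4, q=0
After step 3: p=4, q=1
After step 4: p=4, q=0
After step 5: p=4, q=-4
Actual final p=4, q=-4 ≠ expected p=1, q=0.
Step 4 is the only position where a single-operation replacement can produce the expected result.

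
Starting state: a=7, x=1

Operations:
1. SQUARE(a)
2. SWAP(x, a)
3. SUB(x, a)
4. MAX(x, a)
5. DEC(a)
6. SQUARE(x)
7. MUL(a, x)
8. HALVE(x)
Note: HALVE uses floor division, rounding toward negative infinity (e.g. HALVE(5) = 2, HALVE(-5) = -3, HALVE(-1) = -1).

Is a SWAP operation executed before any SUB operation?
Yes

First SWAP: step 2
First SUB: step 3
Since 2 < 3, SWAP comes first.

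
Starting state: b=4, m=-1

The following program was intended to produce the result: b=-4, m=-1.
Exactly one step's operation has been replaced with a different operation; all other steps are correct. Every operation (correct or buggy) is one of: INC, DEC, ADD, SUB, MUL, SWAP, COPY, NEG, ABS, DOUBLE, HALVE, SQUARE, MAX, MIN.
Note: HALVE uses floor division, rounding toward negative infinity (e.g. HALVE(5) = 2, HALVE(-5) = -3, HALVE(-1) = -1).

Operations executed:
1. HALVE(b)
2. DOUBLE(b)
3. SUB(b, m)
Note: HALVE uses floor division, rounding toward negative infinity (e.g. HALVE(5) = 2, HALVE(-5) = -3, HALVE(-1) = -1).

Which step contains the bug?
Step 3

Trace with buggy code:
Initial: b=4, m=-1
After step 1: b=2, m=-1
After step 2: b=4, m=-1
After step 3: b=5, m=-1
Actual final b=5, m=-1 ≠ expected b=-4, m=-1.
Step 3 is the only position where a single-operation replacement can produce the expected result.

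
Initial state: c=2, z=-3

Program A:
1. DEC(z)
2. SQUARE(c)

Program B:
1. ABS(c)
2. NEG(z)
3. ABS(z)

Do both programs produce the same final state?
No

Program A final state: c=4, z=-4
Program B final state: c=2, z=3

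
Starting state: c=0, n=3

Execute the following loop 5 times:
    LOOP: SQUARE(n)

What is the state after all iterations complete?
c=0, n=1853020188851841

Iteration trace:
Start: c=0, n=3
After iteration 1: c=0, n=9
After iteration 2: c=0, n=81
After iteration 3: c=0, n=6561
After iteration 4: c=0, n=43046721
After iteration 5: c=0, n=1853020188851841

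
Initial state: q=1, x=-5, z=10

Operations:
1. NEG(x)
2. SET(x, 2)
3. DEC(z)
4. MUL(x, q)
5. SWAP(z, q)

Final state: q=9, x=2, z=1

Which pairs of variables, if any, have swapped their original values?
None

Comparing initial and final values:
q: 1 → 9
z: 10 → 1
x: -5 → 2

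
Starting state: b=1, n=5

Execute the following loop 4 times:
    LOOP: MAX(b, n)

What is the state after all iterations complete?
b=5, n=5

Iteration trace:
Start: b=1, n=5
After iteration 1: b=5, n=5
After iteration 2: b=5, n=5
After iteration 3: b=5, n=5
After iteration 4: b=5, n=5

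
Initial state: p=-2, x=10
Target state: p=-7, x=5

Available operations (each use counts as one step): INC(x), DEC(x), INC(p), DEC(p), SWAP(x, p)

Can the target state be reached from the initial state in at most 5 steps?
No

The target state cannot be reached within 5 steps.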